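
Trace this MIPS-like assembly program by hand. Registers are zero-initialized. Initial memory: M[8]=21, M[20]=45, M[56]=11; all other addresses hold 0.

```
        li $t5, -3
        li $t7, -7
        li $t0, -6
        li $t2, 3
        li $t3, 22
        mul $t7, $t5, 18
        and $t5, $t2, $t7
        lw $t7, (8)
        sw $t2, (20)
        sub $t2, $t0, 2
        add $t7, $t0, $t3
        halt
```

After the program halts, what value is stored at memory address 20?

li $t5, -3 → $t5=-3
li $t7, -7 → $t7=-7
li $t0, -6 → $t0=-6
li $t2, 3 → $t2=3
li $t3, 22 → $t3=22
mul $t7, $t5, 18 → $t7=(-3)*18=-54
and $t5, $t2, $t7 → $t5=3&(-54)=2
lw $t7, (8) → $t7=M[8]=21
sw $t2, (20) → M[20]=3
sub $t2, $t0, 2 → $t2=(-6)-2=-8
add $t7, $t0, $t3 → $t7=(-6)+22=16
halt.

3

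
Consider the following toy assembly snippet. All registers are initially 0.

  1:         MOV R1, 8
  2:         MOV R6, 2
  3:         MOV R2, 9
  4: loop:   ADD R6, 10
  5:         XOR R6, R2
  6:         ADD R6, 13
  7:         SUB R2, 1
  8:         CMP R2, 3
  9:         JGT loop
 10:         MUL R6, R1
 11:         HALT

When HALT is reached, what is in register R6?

1032

MOV R1, 8 → R1=8
MOV R6, 2 → R6=2
MOV R2, 9 → R2=9
ADD R6, 10 → R6=2+10=12
XOR R6, R2 → R6=12^9=5
ADD R6, 13 → R6=5+13=18
SUB R2, 1 → R2=9-1=8
CMP R2, 3  (cmp 8,3)
JGT loop: taken
ADD R6, 10 → R6=18+10=28
XOR R6, R2 → R6=28^8=20
ADD R6, 13 → R6=20+13=33
SUB R2, 1 → R2=8-1=7
CMP R2, 3  (cmp 7,3)
JGT loop: taken
ADD R6, 10 → R6=33+10=43
XOR R6, R2 → R6=43^7=44
ADD R6, 13 → R6=44+13=57
SUB R2, 1 → R2=7-1=6
CMP R2, 3  (cmp 6,3)
JGT loop: taken
ADD R6, 10 → R6=57+10=67
XOR R6, R2 → R6=67^6=69
ADD R6, 13 → R6=69+13=82
SUB R2, 1 → R2=6-1=5
CMP R2, 3  (cmp 5,3)
JGT loop: taken
ADD R6, 10 → R6=82+10=92
XOR R6, R2 → R6=92^5=89
ADD R6, 13 → R6=89+13=102
SUB R2, 1 → R2=5-1=4
CMP R2, 3  (cmp 4,3)
JGT loop: taken
ADD R6, 10 → R6=102+10=112
XOR R6, R2 → R6=112^4=116
ADD R6, 13 → R6=116+13=129
SUB R2, 1 → R2=4-1=3
CMP R2, 3  (cmp 3,3)
JGT loop: not taken
MUL R6, R1 → R6=129*8=1032
halt.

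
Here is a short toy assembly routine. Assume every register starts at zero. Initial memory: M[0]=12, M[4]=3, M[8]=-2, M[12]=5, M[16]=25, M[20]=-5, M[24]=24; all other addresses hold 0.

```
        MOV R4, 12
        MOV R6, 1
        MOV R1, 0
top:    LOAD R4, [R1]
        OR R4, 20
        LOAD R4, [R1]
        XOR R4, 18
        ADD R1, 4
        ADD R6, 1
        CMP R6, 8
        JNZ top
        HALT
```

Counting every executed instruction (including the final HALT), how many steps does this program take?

60

MOV R4, 12 → R4=12
MOV R6, 1 → R6=1
MOV R1, 0 → R1=0
LOAD R4, [R1] → R4=M[0]=12
OR R4, 20 → R4=12|20=28
LOAD R4, [R1] → R4=M[0]=12
XOR R4, 18 → R4=12^18=30
ADD R1, 4 → R1=0+4=4
ADD R6, 1 → R6=1+1=2
CMP R6, 8  (cmp 2,8)
JNZ top: taken
LOAD R4, [R1] → R4=M[4]=3
OR R4, 20 → R4=3|20=23
LOAD R4, [R1] → R4=M[4]=3
XOR R4, 18 → R4=3^18=17
ADD R1, 4 → R1=4+4=8
ADD R6, 1 → R6=2+1=3
CMP R6, 8  (cmp 3,8)
JNZ top: taken
LOAD R4, [R1] → R4=M[8]=-2
OR R4, 20 → R4=(-2)|20=-2
LOAD R4, [R1] → R4=M[8]=-2
XOR R4, 18 → R4=(-2)^18=-20
ADD R1, 4 → R1=8+4=12
ADD R6, 1 → R6=3+1=4
CMP R6, 8  (cmp 4,8)
JNZ top: taken
LOAD R4, [R1] → R4=M[12]=5
OR R4, 20 → R4=5|20=21
LOAD R4, [R1] → R4=M[12]=5
XOR R4, 18 → R4=5^18=23
ADD R1, 4 → R1=12+4=16
ADD R6, 1 → R6=4+1=5
CMP R6, 8  (cmp 5,8)
JNZ top: taken
LOAD R4, [R1] → R4=M[16]=25
OR R4, 20 → R4=25|20=29
LOAD R4, [R1] → R4=M[16]=25
XOR R4, 18 → R4=25^18=11
ADD R1, 4 → R1=16+4=20
ADD R6, 1 → R6=5+1=6
CMP R6, 8  (cmp 6,8)
JNZ top: taken
LOAD R4, [R1] → R4=M[20]=-5
OR R4, 20 → R4=(-5)|20=-1
LOAD R4, [R1] → R4=M[20]=-5
XOR R4, 18 → R4=(-5)^18=-23
ADD R1, 4 → R1=20+4=24
ADD R6, 1 → R6=6+1=7
CMP R6, 8  (cmp 7,8)
JNZ top: taken
LOAD R4, [R1] → R4=M[24]=24
OR R4, 20 → R4=24|20=28
LOAD R4, [R1] → R4=M[24]=24
XOR R4, 18 → R4=24^18=10
ADD R1, 4 → R1=24+4=28
ADD R6, 1 → R6=7+1=8
CMP R6, 8  (cmp 8,8)
JNZ top: not taken
halt.
Total executed instructions: 60.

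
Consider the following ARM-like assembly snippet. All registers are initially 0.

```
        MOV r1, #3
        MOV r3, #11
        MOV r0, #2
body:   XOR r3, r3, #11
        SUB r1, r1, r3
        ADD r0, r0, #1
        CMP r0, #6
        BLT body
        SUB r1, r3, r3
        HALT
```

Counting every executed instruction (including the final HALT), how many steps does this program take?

MOV r1, #3 → r1=3
MOV r3, #11 → r3=11
MOV r0, #2 → r0=2
XOR r3, r3, #11 → r3=11^11=0
SUB r1, r1, r3 → r1=3-0=3
ADD r0, r0, #1 → r0=2+1=3
CMP r0, #6  (cmp 3,6)
BLT body: taken
XOR r3, r3, #11 → r3=0^11=11
SUB r1, r1, r3 → r1=3-11=-8
ADD r0, r0, #1 → r0=3+1=4
CMP r0, #6  (cmp 4,6)
BLT body: taken
XOR r3, r3, #11 → r3=11^11=0
SUB r1, r1, r3 → r1=(-8)-0=-8
ADD r0, r0, #1 → r0=4+1=5
CMP r0, #6  (cmp 5,6)
BLT body: taken
XOR r3, r3, #11 → r3=0^11=11
SUB r1, r1, r3 → r1=(-8)-11=-19
ADD r0, r0, #1 → r0=5+1=6
CMP r0, #6  (cmp 6,6)
BLT body: not taken
SUB r1, r3, r3 → r1=11-11=0
halt.
Total executed instructions: 25.

25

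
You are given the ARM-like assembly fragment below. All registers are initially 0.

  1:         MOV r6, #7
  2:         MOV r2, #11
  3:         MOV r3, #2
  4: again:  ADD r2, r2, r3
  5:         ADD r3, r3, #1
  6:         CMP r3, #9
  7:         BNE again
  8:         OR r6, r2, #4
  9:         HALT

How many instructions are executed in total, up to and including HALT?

after MOV r6, #7: r6=7
after MOV r2, #11: r2=11
after MOV r3, #2: r3=2
after ADD r2, r2, r3: r2=11+2=13
after ADD r3, r3, #1: r3=2+1=3
CMP r3, #9  (cmp 3,9)
BNE again: taken
after ADD r2, r2, r3: r2=13+3=16
after ADD r3, r3, #1: r3=3+1=4
CMP r3, #9  (cmp 4,9)
BNE again: taken
after ADD r2, r2, r3: r2=16+4=20
after ADD r3, r3, #1: r3=4+1=5
CMP r3, #9  (cmp 5,9)
BNE again: taken
after ADD r2, r2, r3: r2=20+5=25
after ADD r3, r3, #1: r3=5+1=6
CMP r3, #9  (cmp 6,9)
BNE again: taken
after ADD r2, r2, r3: r2=25+6=31
after ADD r3, r3, #1: r3=6+1=7
CMP r3, #9  (cmp 7,9)
BNE again: taken
after ADD r2, r2, r3: r2=31+7=38
after ADD r3, r3, #1: r3=7+1=8
CMP r3, #9  (cmp 8,9)
BNE again: taken
after ADD r2, r2, r3: r2=38+8=46
after ADD r3, r3, #1: r3=8+1=9
CMP r3, #9  (cmp 9,9)
BNE again: not taken
after OR r6, r2, #4: r6=46|4=46
halt.
Total executed instructions: 33.

33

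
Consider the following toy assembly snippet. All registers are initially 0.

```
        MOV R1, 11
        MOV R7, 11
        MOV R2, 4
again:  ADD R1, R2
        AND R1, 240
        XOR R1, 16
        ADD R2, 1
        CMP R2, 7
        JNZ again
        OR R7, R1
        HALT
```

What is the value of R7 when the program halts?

27

MOV R1, 11 → R1=11
MOV R7, 11 → R7=11
MOV R2, 4 → R2=4
ADD R1, R2 → R1=11+4=15
AND R1, 240 → R1=15&240=0
XOR R1, 16 → R1=0^16=16
ADD R2, 1 → R2=4+1=5
CMP R2, 7  (cmp 5,7)
JNZ again: taken
ADD R1, R2 → R1=16+5=21
AND R1, 240 → R1=21&240=16
XOR R1, 16 → R1=16^16=0
ADD R2, 1 → R2=5+1=6
CMP R2, 7  (cmp 6,7)
JNZ again: taken
ADD R1, R2 → R1=0+6=6
AND R1, 240 → R1=6&240=0
XOR R1, 16 → R1=0^16=16
ADD R2, 1 → R2=6+1=7
CMP R2, 7  (cmp 7,7)
JNZ again: not taken
OR R7, R1 → R7=11|16=27
halt.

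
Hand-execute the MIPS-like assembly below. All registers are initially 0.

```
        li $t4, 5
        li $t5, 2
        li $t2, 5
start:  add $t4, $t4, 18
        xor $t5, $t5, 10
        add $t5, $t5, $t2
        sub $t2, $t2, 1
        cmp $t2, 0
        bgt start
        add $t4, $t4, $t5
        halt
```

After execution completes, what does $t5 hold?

$t4=5
$t5=2
$t2=5
$t4=5+18=23
$t5=2^10=8
$t5=8+5=13
$t2=5-1=4
cmp $t2, 0  (cmp 4,0)
bgt start: taken
$t4=23+18=41
$t5=13^10=7
$t5=7+4=11
$t2=4-1=3
cmp $t2, 0  (cmp 3,0)
bgt start: taken
$t4=41+18=59
$t5=11^10=1
$t5=1+3=4
$t2=3-1=2
cmp $t2, 0  (cmp 2,0)
bgt start: taken
$t4=59+18=77
$t5=4^10=14
$t5=14+2=16
$t2=2-1=1
cmp $t2, 0  (cmp 1,0)
bgt start: taken
$t4=77+18=95
$t5=16^10=26
$t5=26+1=27
$t2=1-1=0
cmp $t2, 0  (cmp 0,0)
bgt start: not taken
$t4=95+27=122
halt.

27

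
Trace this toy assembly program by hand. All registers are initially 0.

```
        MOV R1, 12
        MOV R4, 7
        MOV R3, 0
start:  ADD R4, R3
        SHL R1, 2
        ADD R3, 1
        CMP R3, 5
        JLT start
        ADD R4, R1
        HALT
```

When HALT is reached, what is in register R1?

after MOV R1, 12: R1=12
after MOV R4, 7: R4=7
after MOV R3, 0: R3=0
after ADD R4, R3: R4=7+0=7
after SHL R1, 2: R1=12<<2=48
after ADD R3, 1: R3=0+1=1
CMP R3, 5  (cmp 1,5)
JLT start: taken
after ADD R4, R3: R4=7+1=8
after SHL R1, 2: R1=48<<2=192
after ADD R3, 1: R3=1+1=2
CMP R3, 5  (cmp 2,5)
JLT start: taken
after ADD R4, R3: R4=8+2=10
after SHL R1, 2: R1=192<<2=768
after ADD R3, 1: R3=2+1=3
CMP R3, 5  (cmp 3,5)
JLT start: taken
after ADD R4, R3: R4=10+3=13
after SHL R1, 2: R1=768<<2=3072
after ADD R3, 1: R3=3+1=4
CMP R3, 5  (cmp 4,5)
JLT start: taken
after ADD R4, R3: R4=13+4=17
after SHL R1, 2: R1=3072<<2=12288
after ADD R3, 1: R3=4+1=5
CMP R3, 5  (cmp 5,5)
JLT start: not taken
after ADD R4, R1: R4=17+12288=12305
halt.

12288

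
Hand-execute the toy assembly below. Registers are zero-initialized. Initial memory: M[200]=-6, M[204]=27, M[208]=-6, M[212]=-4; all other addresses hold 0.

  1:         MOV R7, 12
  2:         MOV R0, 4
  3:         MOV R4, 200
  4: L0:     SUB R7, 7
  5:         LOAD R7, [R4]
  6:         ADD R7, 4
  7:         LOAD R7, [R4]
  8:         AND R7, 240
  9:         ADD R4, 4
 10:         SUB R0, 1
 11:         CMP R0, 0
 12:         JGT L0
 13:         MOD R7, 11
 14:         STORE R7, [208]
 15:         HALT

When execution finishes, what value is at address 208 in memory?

9

MOV R7, 12 → R7=12
MOV R0, 4 → R0=4
MOV R4, 200 → R4=200
SUB R7, 7 → R7=12-7=5
LOAD R7, [R4] → R7=M[200]=-6
ADD R7, 4 → R7=(-6)+4=-2
LOAD R7, [R4] → R7=M[200]=-6
AND R7, 240 → R7=(-6)&240=240
ADD R4, 4 → R4=200+4=204
SUB R0, 1 → R0=4-1=3
CMP R0, 0  (cmp 3,0)
JGT L0: taken
SUB R7, 7 → R7=240-7=233
LOAD R7, [R4] → R7=M[204]=27
ADD R7, 4 → R7=27+4=31
LOAD R7, [R4] → R7=M[204]=27
AND R7, 240 → R7=27&240=16
ADD R4, 4 → R4=204+4=208
SUB R0, 1 → R0=3-1=2
CMP R0, 0  (cmp 2,0)
JGT L0: taken
SUB R7, 7 → R7=16-7=9
LOAD R7, [R4] → R7=M[208]=-6
ADD R7, 4 → R7=(-6)+4=-2
LOAD R7, [R4] → R7=M[208]=-6
AND R7, 240 → R7=(-6)&240=240
ADD R4, 4 → R4=208+4=212
SUB R0, 1 → R0=2-1=1
CMP R0, 0  (cmp 1,0)
JGT L0: taken
SUB R7, 7 → R7=240-7=233
LOAD R7, [R4] → R7=M[212]=-4
ADD R7, 4 → R7=(-4)+4=0
LOAD R7, [R4] → R7=M[212]=-4
AND R7, 240 → R7=(-4)&240=240
ADD R4, 4 → R4=212+4=216
SUB R0, 1 → R0=1-1=0
CMP R0, 0  (cmp 0,0)
JGT L0: not taken
MOD R7, 11 → R7=240%11=9
STORE R7, [208] → M[208]=9
halt.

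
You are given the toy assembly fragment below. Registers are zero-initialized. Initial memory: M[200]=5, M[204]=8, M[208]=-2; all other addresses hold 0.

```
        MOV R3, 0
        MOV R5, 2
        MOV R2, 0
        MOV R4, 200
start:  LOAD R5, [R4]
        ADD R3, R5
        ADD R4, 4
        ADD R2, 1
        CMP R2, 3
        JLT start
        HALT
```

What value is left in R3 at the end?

after MOV R3, 0: R3=0
after MOV R5, 2: R5=2
after MOV R2, 0: R2=0
after MOV R4, 200: R4=200
after LOAD R5, [R4]: R5=M[200]=5
after ADD R3, R5: R3=0+5=5
after ADD R4, 4: R4=200+4=204
after ADD R2, 1: R2=0+1=1
CMP R2, 3  (cmp 1,3)
JLT start: taken
after LOAD R5, [R4]: R5=M[204]=8
after ADD R3, R5: R3=5+8=13
after ADD R4, 4: R4=204+4=208
after ADD R2, 1: R2=1+1=2
CMP R2, 3  (cmp 2,3)
JLT start: taken
after LOAD R5, [R4]: R5=M[208]=-2
after ADD R3, R5: R3=13+(-2)=11
after ADD R4, 4: R4=208+4=212
after ADD R2, 1: R2=2+1=3
CMP R2, 3  (cmp 3,3)
JLT start: not taken
halt.

11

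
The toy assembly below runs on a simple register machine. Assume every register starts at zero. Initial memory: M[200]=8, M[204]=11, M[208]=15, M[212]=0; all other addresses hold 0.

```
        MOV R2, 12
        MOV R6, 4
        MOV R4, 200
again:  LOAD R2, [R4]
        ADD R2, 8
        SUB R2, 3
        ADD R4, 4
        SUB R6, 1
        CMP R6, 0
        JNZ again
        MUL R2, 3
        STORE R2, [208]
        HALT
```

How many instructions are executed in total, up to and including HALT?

34

R2=12
R6=4
R4=200
R2=M[200]=8
R2=8+8=16
R2=16-3=13
R4=200+4=204
R6=4-1=3
CMP R6, 0  (cmp 3,0)
JNZ again: taken
R2=M[204]=11
R2=11+8=19
R2=19-3=16
R4=204+4=208
R6=3-1=2
CMP R6, 0  (cmp 2,0)
JNZ again: taken
R2=M[208]=15
R2=15+8=23
R2=23-3=20
R4=208+4=212
R6=2-1=1
CMP R6, 0  (cmp 1,0)
JNZ again: taken
R2=M[212]=0
R2=0+8=8
R2=8-3=5
R4=212+4=216
R6=1-1=0
CMP R6, 0  (cmp 0,0)
JNZ again: not taken
R2=5*3=15
STORE R2, [208] → M[208]=15
halt.
Total executed instructions: 34.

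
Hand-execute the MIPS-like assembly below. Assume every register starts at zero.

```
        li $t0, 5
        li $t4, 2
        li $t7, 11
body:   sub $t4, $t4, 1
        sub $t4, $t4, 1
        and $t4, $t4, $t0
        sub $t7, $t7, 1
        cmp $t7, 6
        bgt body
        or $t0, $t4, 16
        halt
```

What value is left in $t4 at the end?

$t0=5
$t4=2
$t7=11
$t4=2-1=1
$t4=1-1=0
$t4=0&5=0
$t7=11-1=10
cmp $t7, 6  (cmp 10,6)
bgt body: taken
$t4=0-1=-1
$t4=(-1)-1=-2
$t4=(-2)&5=4
$t7=10-1=9
cmp $t7, 6  (cmp 9,6)
bgt body: taken
$t4=4-1=3
$t4=3-1=2
$t4=2&5=0
$t7=9-1=8
cmp $t7, 6  (cmp 8,6)
bgt body: taken
$t4=0-1=-1
$t4=(-1)-1=-2
$t4=(-2)&5=4
$t7=8-1=7
cmp $t7, 6  (cmp 7,6)
bgt body: taken
$t4=4-1=3
$t4=3-1=2
$t4=2&5=0
$t7=7-1=6
cmp $t7, 6  (cmp 6,6)
bgt body: not taken
$t0=0|16=16
halt.

0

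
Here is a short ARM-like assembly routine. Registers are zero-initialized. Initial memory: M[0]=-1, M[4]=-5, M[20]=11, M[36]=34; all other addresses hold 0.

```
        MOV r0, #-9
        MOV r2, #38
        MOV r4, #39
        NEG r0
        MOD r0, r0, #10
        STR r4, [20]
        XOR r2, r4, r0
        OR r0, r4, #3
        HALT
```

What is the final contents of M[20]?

r0=-9
r2=38
r4=39
r0=-(-9)=9
r0=9%10=9
STR r4, [20] → M[20]=39
r2=39^9=46
r0=39|3=39
halt.

39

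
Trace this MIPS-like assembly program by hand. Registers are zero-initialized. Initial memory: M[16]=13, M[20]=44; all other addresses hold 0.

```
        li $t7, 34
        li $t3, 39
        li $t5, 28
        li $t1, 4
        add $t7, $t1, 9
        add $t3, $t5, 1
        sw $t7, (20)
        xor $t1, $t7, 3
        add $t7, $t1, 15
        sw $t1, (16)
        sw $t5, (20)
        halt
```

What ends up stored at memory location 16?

after li $t7, 34: $t7=34
after li $t3, 39: $t3=39
after li $t5, 28: $t5=28
after li $t1, 4: $t1=4
after add $t7, $t1, 9: $t7=4+9=13
after add $t3, $t5, 1: $t3=28+1=29
sw $t7, (20) → M[20]=13
after xor $t1, $t7, 3: $t1=13^3=14
after add $t7, $t1, 15: $t7=14+15=29
sw $t1, (16) → M[16]=14
sw $t5, (20) → M[20]=28
halt.

14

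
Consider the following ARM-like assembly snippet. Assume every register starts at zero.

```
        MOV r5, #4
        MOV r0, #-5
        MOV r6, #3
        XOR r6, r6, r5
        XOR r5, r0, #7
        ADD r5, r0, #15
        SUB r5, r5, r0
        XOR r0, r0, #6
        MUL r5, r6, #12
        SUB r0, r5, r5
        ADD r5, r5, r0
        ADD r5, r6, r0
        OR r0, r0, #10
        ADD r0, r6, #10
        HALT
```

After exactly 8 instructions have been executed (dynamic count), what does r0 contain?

-3

r5=4
r0=-5
r6=3
r6=3^4=7
r5=(-5)^7=-4
r5=(-5)+15=10
r5=10-(-5)=15
r0=(-5)^6=-3
After step 8: r0 = -3.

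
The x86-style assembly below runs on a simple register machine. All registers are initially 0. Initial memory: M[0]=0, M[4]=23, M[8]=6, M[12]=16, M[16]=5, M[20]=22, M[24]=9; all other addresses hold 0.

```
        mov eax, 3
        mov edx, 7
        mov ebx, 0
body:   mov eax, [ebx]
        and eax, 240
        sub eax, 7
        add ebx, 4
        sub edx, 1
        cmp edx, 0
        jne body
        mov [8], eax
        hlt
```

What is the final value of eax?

-7

after mov eax, 3: eax=3
after mov edx, 7: edx=7
after mov ebx, 0: ebx=0
after mov eax, [ebx]: eax=M[0]=0
after and eax, 240: eax=0&240=0
after sub eax, 7: eax=0-7=-7
after add ebx, 4: ebx=0+4=4
after sub edx, 1: edx=7-1=6
cmp edx, 0  (cmp 6,0)
jne body: taken
after mov eax, [ebx]: eax=M[4]=23
after and eax, 240: eax=23&240=16
after sub eax, 7: eax=16-7=9
after add ebx, 4: ebx=4+4=8
after sub edx, 1: edx=6-1=5
cmp edx, 0  (cmp 5,0)
jne body: taken
after mov eax, [ebx]: eax=M[8]=6
after and eax, 240: eax=6&240=0
after sub eax, 7: eax=0-7=-7
after add ebx, 4: ebx=8+4=12
after sub edx, 1: edx=5-1=4
cmp edx, 0  (cmp 4,0)
jne body: taken
after mov eax, [ebx]: eax=M[12]=16
after and eax, 240: eax=16&240=16
after sub eax, 7: eax=16-7=9
after add ebx, 4: ebx=12+4=16
after sub edx, 1: edx=4-1=3
cmp edx, 0  (cmp 3,0)
jne body: taken
after mov eax, [ebx]: eax=M[16]=5
after and eax, 240: eax=5&240=0
after sub eax, 7: eax=0-7=-7
after add ebx, 4: ebx=16+4=20
after sub edx, 1: edx=3-1=2
cmp edx, 0  (cmp 2,0)
jne body: taken
after mov eax, [ebx]: eax=M[20]=22
after and eax, 240: eax=22&240=16
after sub eax, 7: eax=16-7=9
after add ebx, 4: ebx=20+4=24
after sub edx, 1: edx=2-1=1
cmp edx, 0  (cmp 1,0)
jne body: taken
after mov eax, [ebx]: eax=M[24]=9
after and eax, 240: eax=9&240=0
after sub eax, 7: eax=0-7=-7
after add ebx, 4: ebx=24+4=28
after sub edx, 1: edx=1-1=0
cmp edx, 0  (cmp 0,0)
jne body: not taken
mov [8], eax → M[8]=-7
halt.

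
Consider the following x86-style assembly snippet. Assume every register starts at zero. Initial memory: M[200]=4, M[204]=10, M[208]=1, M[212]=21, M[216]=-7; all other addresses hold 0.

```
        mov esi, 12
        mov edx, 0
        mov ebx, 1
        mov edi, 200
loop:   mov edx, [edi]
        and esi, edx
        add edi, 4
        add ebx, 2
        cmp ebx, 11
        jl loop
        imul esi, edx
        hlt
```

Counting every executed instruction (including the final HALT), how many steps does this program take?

36

mov esi, 12 → esi=12
mov edx, 0 → edx=0
mov ebx, 1 → ebx=1
mov edi, 200 → edi=200
mov edx, [edi] → edx=M[200]=4
and esi, edx → esi=12&4=4
add edi, 4 → edi=200+4=204
add ebx, 2 → ebx=1+2=3
cmp ebx, 11  (cmp 3,11)
jl loop: taken
mov edx, [edi] → edx=M[204]=10
and esi, edx → esi=4&10=0
add edi, 4 → edi=204+4=208
add ebx, 2 → ebx=3+2=5
cmp ebx, 11  (cmp 5,11)
jl loop: taken
mov edx, [edi] → edx=M[208]=1
and esi, edx → esi=0&1=0
add edi, 4 → edi=208+4=212
add ebx, 2 → ebx=5+2=7
cmp ebx, 11  (cmp 7,11)
jl loop: taken
mov edx, [edi] → edx=M[212]=21
and esi, edx → esi=0&21=0
add edi, 4 → edi=212+4=216
add ebx, 2 → ebx=7+2=9
cmp ebx, 11  (cmp 9,11)
jl loop: taken
mov edx, [edi] → edx=M[216]=-7
and esi, edx → esi=0&(-7)=0
add edi, 4 → edi=216+4=220
add ebx, 2 → ebx=9+2=11
cmp ebx, 11  (cmp 11,11)
jl loop: not taken
imul esi, edx → esi=0*(-7)=0
halt.
Total executed instructions: 36.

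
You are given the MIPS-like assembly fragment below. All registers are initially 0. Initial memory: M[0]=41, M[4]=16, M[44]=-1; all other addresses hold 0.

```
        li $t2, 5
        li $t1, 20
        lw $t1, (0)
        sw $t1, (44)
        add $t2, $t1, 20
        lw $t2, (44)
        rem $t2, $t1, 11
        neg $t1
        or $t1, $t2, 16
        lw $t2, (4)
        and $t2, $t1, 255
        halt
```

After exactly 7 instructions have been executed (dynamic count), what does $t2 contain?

8

$t2=5
$t1=20
$t1=M[0]=41
sw $t1, (44) → M[44]=41
$t2=41+20=61
$t2=M[44]=41
$t2=41%11=8
After step 7: $t2 = 8.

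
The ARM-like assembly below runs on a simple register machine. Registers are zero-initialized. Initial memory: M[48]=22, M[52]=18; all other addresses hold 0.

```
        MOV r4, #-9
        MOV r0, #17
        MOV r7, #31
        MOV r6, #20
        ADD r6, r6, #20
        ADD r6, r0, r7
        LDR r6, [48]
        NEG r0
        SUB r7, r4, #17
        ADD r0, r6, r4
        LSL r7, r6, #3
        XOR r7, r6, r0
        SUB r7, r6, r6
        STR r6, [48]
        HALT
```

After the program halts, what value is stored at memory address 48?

r4=-9
r0=17
r7=31
r6=20
r6=20+20=40
r6=17+31=48
r6=M[48]=22
r0=-(17)=-17
r7=(-9)-17=-26
r0=22+(-9)=13
r7=22<<3=176
r7=22^13=27
r7=22-22=0
STR r6, [48] → M[48]=22
halt.

22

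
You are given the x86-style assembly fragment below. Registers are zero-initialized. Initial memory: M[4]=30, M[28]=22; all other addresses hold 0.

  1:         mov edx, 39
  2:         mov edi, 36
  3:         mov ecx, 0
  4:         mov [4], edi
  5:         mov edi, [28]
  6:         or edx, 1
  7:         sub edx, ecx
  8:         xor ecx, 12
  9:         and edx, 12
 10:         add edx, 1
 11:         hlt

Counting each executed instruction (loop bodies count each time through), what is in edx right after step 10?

5

mov edx, 39 → edx=39
mov edi, 36 → edi=36
mov ecx, 0 → ecx=0
mov [4], edi → M[4]=36
mov edi, [28] → edi=M[28]=22
or edx, 1 → edx=39|1=39
sub edx, ecx → edx=39-0=39
xor ecx, 12 → ecx=0^12=12
and edx, 12 → edx=39&12=4
add edx, 1 → edx=4+1=5
After step 10: edx = 5.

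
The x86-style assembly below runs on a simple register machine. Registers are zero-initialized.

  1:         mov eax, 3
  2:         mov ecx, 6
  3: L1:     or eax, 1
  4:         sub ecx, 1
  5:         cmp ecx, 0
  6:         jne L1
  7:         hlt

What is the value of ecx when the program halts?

0

eax=3
ecx=6
eax=3|1=3
ecx=6-1=5
cmp ecx, 0  (cmp 5,0)
jne L1: taken
eax=3|1=3
ecx=5-1=4
cmp ecx, 0  (cmp 4,0)
jne L1: taken
eax=3|1=3
ecx=4-1=3
cmp ecx, 0  (cmp 3,0)
jne L1: taken
eax=3|1=3
ecx=3-1=2
cmp ecx, 0  (cmp 2,0)
jne L1: taken
eax=3|1=3
ecx=2-1=1
cmp ecx, 0  (cmp 1,0)
jne L1: taken
eax=3|1=3
ecx=1-1=0
cmp ecx, 0  (cmp 0,0)
jne L1: not taken
halt.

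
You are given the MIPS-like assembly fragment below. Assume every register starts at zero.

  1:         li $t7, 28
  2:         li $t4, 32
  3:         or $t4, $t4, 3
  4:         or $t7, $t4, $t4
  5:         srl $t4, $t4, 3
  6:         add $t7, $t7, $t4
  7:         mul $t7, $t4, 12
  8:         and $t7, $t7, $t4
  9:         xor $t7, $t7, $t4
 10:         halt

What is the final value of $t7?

after li $t7, 28: $t7=28
after li $t4, 32: $t4=32
after or $t4, $t4, 3: $t4=32|3=35
after or $t7, $t4, $t4: $t7=35|35=35
after srl $t4, $t4, 3: $t4=35>>3=4
after add $t7, $t7, $t4: $t7=35+4=39
after mul $t7, $t4, 12: $t7=4*12=48
after and $t7, $t7, $t4: $t7=48&4=0
after xor $t7, $t7, $t4: $t7=0^4=4
halt.

4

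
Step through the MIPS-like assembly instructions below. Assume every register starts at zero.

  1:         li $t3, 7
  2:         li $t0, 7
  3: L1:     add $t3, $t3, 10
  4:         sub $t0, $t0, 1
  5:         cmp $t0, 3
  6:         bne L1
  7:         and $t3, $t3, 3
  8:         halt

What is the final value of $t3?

li $t3, 7 → $t3=7
li $t0, 7 → $t0=7
add $t3, $t3, 10 → $t3=7+10=17
sub $t0, $t0, 1 → $t0=7-1=6
cmp $t0, 3  (cmp 6,3)
bne L1: taken
add $t3, $t3, 10 → $t3=17+10=27
sub $t0, $t0, 1 → $t0=6-1=5
cmp $t0, 3  (cmp 5,3)
bne L1: taken
add $t3, $t3, 10 → $t3=27+10=37
sub $t0, $t0, 1 → $t0=5-1=4
cmp $t0, 3  (cmp 4,3)
bne L1: taken
add $t3, $t3, 10 → $t3=37+10=47
sub $t0, $t0, 1 → $t0=4-1=3
cmp $t0, 3  (cmp 3,3)
bne L1: not taken
and $t3, $t3, 3 → $t3=47&3=3
halt.

3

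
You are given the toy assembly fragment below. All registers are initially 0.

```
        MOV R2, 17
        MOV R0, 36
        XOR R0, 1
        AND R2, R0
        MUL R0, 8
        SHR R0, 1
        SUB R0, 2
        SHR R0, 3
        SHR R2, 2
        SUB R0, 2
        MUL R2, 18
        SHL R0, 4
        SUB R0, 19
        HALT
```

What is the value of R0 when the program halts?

237

after MOV R2, 17: R2=17
after MOV R0, 36: R0=36
after XOR R0, 1: R0=36^1=37
after AND R2, R0: R2=17&37=1
after MUL R0, 8: R0=37*8=296
after SHR R0, 1: R0=296>>1=148
after SUB R0, 2: R0=148-2=146
after SHR R0, 3: R0=146>>3=18
after SHR R2, 2: R2=1>>2=0
after SUB R0, 2: R0=18-2=16
after MUL R2, 18: R2=0*18=0
after SHL R0, 4: R0=16<<4=256
after SUB R0, 19: R0=256-19=237
halt.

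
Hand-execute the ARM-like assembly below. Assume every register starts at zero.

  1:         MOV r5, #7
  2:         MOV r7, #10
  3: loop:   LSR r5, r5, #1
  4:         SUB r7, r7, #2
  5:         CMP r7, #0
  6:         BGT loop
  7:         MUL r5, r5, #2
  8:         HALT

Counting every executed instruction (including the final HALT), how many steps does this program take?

after MOV r5, #7: r5=7
after MOV r7, #10: r7=10
after LSR r5, r5, #1: r5=7>>1=3
after SUB r7, r7, #2: r7=10-2=8
CMP r7, #0  (cmp 8,0)
BGT loop: taken
after LSR r5, r5, #1: r5=3>>1=1
after SUB r7, r7, #2: r7=8-2=6
CMP r7, #0  (cmp 6,0)
BGT loop: taken
after LSR r5, r5, #1: r5=1>>1=0
after SUB r7, r7, #2: r7=6-2=4
CMP r7, #0  (cmp 4,0)
BGT loop: taken
after LSR r5, r5, #1: r5=0>>1=0
after SUB r7, r7, #2: r7=4-2=2
CMP r7, #0  (cmp 2,0)
BGT loop: taken
after LSR r5, r5, #1: r5=0>>1=0
after SUB r7, r7, #2: r7=2-2=0
CMP r7, #0  (cmp 0,0)
BGT loop: not taken
after MUL r5, r5, #2: r5=0*2=0
halt.
Total executed instructions: 24.

24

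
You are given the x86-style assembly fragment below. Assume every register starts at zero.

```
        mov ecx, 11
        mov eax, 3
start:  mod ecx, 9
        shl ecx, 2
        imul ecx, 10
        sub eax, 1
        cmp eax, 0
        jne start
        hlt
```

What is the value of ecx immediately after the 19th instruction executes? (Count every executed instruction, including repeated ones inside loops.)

200

ecx=11
eax=3
ecx=11%9=2
ecx=2<<2=8
ecx=8*10=80
eax=3-1=2
cmp eax, 0  (cmp 2,0)
jne start: taken
ecx=80%9=8
ecx=8<<2=32
ecx=32*10=320
eax=2-1=1
cmp eax, 0  (cmp 1,0)
jne start: taken
ecx=320%9=5
ecx=5<<2=20
ecx=20*10=200
eax=1-1=0
cmp eax, 0  (cmp 0,0)
After step 19: ecx = 200.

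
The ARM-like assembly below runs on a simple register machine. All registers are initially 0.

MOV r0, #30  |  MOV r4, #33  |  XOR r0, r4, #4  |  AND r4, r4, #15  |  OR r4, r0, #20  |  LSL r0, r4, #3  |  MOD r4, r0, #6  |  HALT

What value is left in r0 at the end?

after MOV r0, #30: r0=30
after MOV r4, #33: r4=33
after XOR r0, r4, #4: r0=33^4=37
after AND r4, r4, #15: r4=33&15=1
after OR r4, r0, #20: r4=37|20=53
after LSL r0, r4, #3: r0=53<<3=424
after MOD r4, r0, #6: r4=424%6=4
halt.

424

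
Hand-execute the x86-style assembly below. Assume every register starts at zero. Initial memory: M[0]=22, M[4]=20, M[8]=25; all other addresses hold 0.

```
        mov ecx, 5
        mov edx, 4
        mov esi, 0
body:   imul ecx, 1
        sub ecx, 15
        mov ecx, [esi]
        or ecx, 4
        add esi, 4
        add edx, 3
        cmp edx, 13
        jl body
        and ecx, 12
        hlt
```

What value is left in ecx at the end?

12

mov ecx, 5 → ecx=5
mov edx, 4 → edx=4
mov esi, 0 → esi=0
imul ecx, 1 → ecx=5*1=5
sub ecx, 15 → ecx=5-15=-10
mov ecx, [esi] → ecx=M[0]=22
or ecx, 4 → ecx=22|4=22
add esi, 4 → esi=0+4=4
add edx, 3 → edx=4+3=7
cmp edx, 13  (cmp 7,13)
jl body: taken
imul ecx, 1 → ecx=22*1=22
sub ecx, 15 → ecx=22-15=7
mov ecx, [esi] → ecx=M[4]=20
or ecx, 4 → ecx=20|4=20
add esi, 4 → esi=4+4=8
add edx, 3 → edx=7+3=10
cmp edx, 13  (cmp 10,13)
jl body: taken
imul ecx, 1 → ecx=20*1=20
sub ecx, 15 → ecx=20-15=5
mov ecx, [esi] → ecx=M[8]=25
or ecx, 4 → ecx=25|4=29
add esi, 4 → esi=8+4=12
add edx, 3 → edx=10+3=13
cmp edx, 13  (cmp 13,13)
jl body: not taken
and ecx, 12 → ecx=29&12=12
halt.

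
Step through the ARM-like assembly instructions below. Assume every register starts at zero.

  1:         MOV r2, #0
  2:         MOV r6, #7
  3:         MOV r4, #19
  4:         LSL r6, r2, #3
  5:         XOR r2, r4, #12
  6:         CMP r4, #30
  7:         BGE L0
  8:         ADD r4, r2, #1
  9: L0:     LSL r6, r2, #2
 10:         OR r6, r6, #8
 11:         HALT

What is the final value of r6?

124

r2=0
r6=7
r4=19
r6=0<<3=0
r2=19^12=31
CMP r4, #30  (cmp 19,30)
BGE L0: not taken
r4=31+1=32
r6=31<<2=124
r6=124|8=124
halt.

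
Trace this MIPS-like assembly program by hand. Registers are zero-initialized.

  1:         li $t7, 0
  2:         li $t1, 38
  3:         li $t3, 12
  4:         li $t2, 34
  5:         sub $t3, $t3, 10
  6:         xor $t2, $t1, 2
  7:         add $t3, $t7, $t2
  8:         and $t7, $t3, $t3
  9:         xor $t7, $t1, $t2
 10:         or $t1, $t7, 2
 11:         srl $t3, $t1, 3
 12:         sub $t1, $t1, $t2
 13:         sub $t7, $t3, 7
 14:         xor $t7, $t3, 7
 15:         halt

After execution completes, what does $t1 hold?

after li $t7, 0: $t7=0
after li $t1, 38: $t1=38
after li $t3, 12: $t3=12
after li $t2, 34: $t2=34
after sub $t3, $t3, 10: $t3=12-10=2
after xor $t2, $t1, 2: $t2=38^2=36
after add $t3, $t7, $t2: $t3=0+36=36
after and $t7, $t3, $t3: $t7=36&36=36
after xor $t7, $t1, $t2: $t7=38^36=2
after or $t1, $t7, 2: $t1=2|2=2
after srl $t3, $t1, 3: $t3=2>>3=0
after sub $t1, $t1, $t2: $t1=2-36=-34
after sub $t7, $t3, 7: $t7=0-7=-7
after xor $t7, $t3, 7: $t7=0^7=7
halt.

-34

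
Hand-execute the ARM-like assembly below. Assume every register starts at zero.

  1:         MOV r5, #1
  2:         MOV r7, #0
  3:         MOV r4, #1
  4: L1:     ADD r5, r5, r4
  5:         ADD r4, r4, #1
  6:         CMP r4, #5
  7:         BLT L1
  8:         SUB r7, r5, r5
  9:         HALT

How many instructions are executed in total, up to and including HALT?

21

after MOV r5, #1: r5=1
after MOV r7, #0: r7=0
after MOV r4, #1: r4=1
after ADD r5, r5, r4: r5=1+1=2
after ADD r4, r4, #1: r4=1+1=2
CMP r4, #5  (cmp 2,5)
BLT L1: taken
after ADD r5, r5, r4: r5=2+2=4
after ADD r4, r4, #1: r4=2+1=3
CMP r4, #5  (cmp 3,5)
BLT L1: taken
after ADD r5, r5, r4: r5=4+3=7
after ADD r4, r4, #1: r4=3+1=4
CMP r4, #5  (cmp 4,5)
BLT L1: taken
after ADD r5, r5, r4: r5=7+4=11
after ADD r4, r4, #1: r4=4+1=5
CMP r4, #5  (cmp 5,5)
BLT L1: not taken
after SUB r7, r5, r5: r7=11-11=0
halt.
Total executed instructions: 21.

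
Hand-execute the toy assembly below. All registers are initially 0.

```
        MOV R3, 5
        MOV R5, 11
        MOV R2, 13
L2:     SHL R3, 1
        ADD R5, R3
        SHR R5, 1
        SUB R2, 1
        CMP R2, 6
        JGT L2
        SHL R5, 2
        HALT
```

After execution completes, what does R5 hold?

1704

after MOV R3, 5: R3=5
after MOV R5, 11: R5=11
after MOV R2, 13: R2=13
after SHL R3, 1: R3=5<<1=10
after ADD R5, R3: R5=11+10=21
after SHR R5, 1: R5=21>>1=10
after SUB R2, 1: R2=13-1=12
CMP R2, 6  (cmp 12,6)
JGT L2: taken
after SHL R3, 1: R3=10<<1=20
after ADD R5, R3: R5=10+20=30
after SHR R5, 1: R5=30>>1=15
after SUB R2, 1: R2=12-1=11
CMP R2, 6  (cmp 11,6)
JGT L2: taken
after SHL R3, 1: R3=20<<1=40
after ADD R5, R3: R5=15+40=55
after SHR R5, 1: R5=55>>1=27
after SUB R2, 1: R2=11-1=10
CMP R2, 6  (cmp 10,6)
JGT L2: taken
after SHL R3, 1: R3=40<<1=80
after ADD R5, R3: R5=27+80=107
after SHR R5, 1: R5=107>>1=53
after SUB R2, 1: R2=10-1=9
CMP R2, 6  (cmp 9,6)
JGT L2: taken
after SHL R3, 1: R3=80<<1=160
after ADD R5, R3: R5=53+160=213
after SHR R5, 1: R5=213>>1=106
after SUB R2, 1: R2=9-1=8
CMP R2, 6  (cmp 8,6)
JGT L2: taken
after SHL R3, 1: R3=160<<1=320
after ADD R5, R3: R5=106+320=426
after SHR R5, 1: R5=426>>1=213
after SUB R2, 1: R2=8-1=7
CMP R2, 6  (cmp 7,6)
JGT L2: taken
after SHL R3, 1: R3=320<<1=640
after ADD R5, R3: R5=213+640=853
after SHR R5, 1: R5=853>>1=426
after SUB R2, 1: R2=7-1=6
CMP R2, 6  (cmp 6,6)
JGT L2: not taken
after SHL R5, 2: R5=426<<2=1704
halt.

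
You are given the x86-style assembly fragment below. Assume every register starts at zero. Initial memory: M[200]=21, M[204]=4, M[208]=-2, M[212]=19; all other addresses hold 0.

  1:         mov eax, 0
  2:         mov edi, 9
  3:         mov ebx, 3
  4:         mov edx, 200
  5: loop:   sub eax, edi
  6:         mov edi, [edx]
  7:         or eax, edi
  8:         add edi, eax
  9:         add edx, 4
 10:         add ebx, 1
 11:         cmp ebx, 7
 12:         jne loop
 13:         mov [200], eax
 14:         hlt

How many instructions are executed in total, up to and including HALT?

mov eax, 0 → eax=0
mov edi, 9 → edi=9
mov ebx, 3 → ebx=3
mov edx, 200 → edx=200
sub eax, edi → eax=0-9=-9
mov edi, [edx] → edi=M[200]=21
or eax, edi → eax=(-9)|21=-9
add edi, eax → edi=21+(-9)=12
add edx, 4 → edx=200+4=204
add ebx, 1 → ebx=3+1=4
cmp ebx, 7  (cmp 4,7)
jne loop: taken
sub eax, edi → eax=(-9)-12=-21
mov edi, [edx] → edi=M[204]=4
or eax, edi → eax=(-21)|4=-17
add edi, eax → edi=4+(-17)=-13
add edx, 4 → edx=204+4=208
add ebx, 1 → ebx=4+1=5
cmp ebx, 7  (cmp 5,7)
jne loop: taken
sub eax, edi → eax=(-17)-(-13)=-4
mov edi, [edx] → edi=M[208]=-2
or eax, edi → eax=(-4)|(-2)=-2
add edi, eax → edi=(-2)+(-2)=-4
add edx, 4 → edx=208+4=212
add ebx, 1 → ebx=5+1=6
cmp ebx, 7  (cmp 6,7)
jne loop: taken
sub eax, edi → eax=(-2)-(-4)=2
mov edi, [edx] → edi=M[212]=19
or eax, edi → eax=2|19=19
add edi, eax → edi=19+19=38
add edx, 4 → edx=212+4=216
add ebx, 1 → ebx=6+1=7
cmp ebx, 7  (cmp 7,7)
jne loop: not taken
mov [200], eax → M[200]=19
halt.
Total executed instructions: 38.

38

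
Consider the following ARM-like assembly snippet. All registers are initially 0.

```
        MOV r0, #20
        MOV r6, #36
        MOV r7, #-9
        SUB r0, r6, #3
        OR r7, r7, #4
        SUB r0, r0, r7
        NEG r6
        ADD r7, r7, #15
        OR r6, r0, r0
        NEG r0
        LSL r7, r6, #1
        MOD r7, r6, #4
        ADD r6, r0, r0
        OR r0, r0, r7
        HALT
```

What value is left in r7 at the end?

2

MOV r0, #20 → r0=20
MOV r6, #36 → r6=36
MOV r7, #-9 → r7=-9
SUB r0, r6, #3 → r0=36-3=33
OR r7, r7, #4 → r7=(-9)|4=-9
SUB r0, r0, r7 → r0=33-(-9)=42
NEG r6 → r6=-(36)=-36
ADD r7, r7, #15 → r7=(-9)+15=6
OR r6, r0, r0 → r6=42|42=42
NEG r0 → r0=-(42)=-42
LSL r7, r6, #1 → r7=42<<1=84
MOD r7, r6, #4 → r7=42%4=2
ADD r6, r0, r0 → r6=(-42)+(-42)=-84
OR r0, r0, r7 → r0=(-42)|2=-42
halt.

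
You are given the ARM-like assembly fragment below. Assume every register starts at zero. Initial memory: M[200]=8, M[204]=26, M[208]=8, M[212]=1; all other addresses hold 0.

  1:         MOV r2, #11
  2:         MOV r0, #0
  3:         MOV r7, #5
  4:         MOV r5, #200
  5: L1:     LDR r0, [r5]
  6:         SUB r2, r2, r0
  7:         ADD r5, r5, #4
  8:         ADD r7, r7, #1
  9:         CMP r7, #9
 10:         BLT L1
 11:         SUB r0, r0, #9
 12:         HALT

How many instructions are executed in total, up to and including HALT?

30

after MOV r2, #11: r2=11
after MOV r0, #0: r0=0
after MOV r7, #5: r7=5
after MOV r5, #200: r5=200
after LDR r0, [r5]: r0=M[200]=8
after SUB r2, r2, r0: r2=11-8=3
after ADD r5, r5, #4: r5=200+4=204
after ADD r7, r7, #1: r7=5+1=6
CMP r7, #9  (cmp 6,9)
BLT L1: taken
after LDR r0, [r5]: r0=M[204]=26
after SUB r2, r2, r0: r2=3-26=-23
after ADD r5, r5, #4: r5=204+4=208
after ADD r7, r7, #1: r7=6+1=7
CMP r7, #9  (cmp 7,9)
BLT L1: taken
after LDR r0, [r5]: r0=M[208]=8
after SUB r2, r2, r0: r2=(-23)-8=-31
after ADD r5, r5, #4: r5=208+4=212
after ADD r7, r7, #1: r7=7+1=8
CMP r7, #9  (cmp 8,9)
BLT L1: taken
after LDR r0, [r5]: r0=M[212]=1
after SUB r2, r2, r0: r2=(-31)-1=-32
after ADD r5, r5, #4: r5=212+4=216
after ADD r7, r7, #1: r7=8+1=9
CMP r7, #9  (cmp 9,9)
BLT L1: not taken
after SUB r0, r0, #9: r0=1-9=-8
halt.
Total executed instructions: 30.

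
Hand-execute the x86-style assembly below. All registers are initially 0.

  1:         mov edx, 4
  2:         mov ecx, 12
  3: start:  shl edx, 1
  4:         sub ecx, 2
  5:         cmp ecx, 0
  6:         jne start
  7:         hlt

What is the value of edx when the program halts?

256

edx=4
ecx=12
edx=4<<1=8
ecx=12-2=10
cmp ecx, 0  (cmp 10,0)
jne start: taken
edx=8<<1=16
ecx=10-2=8
cmp ecx, 0  (cmp 8,0)
jne start: taken
edx=16<<1=32
ecx=8-2=6
cmp ecx, 0  (cmp 6,0)
jne start: taken
edx=32<<1=64
ecx=6-2=4
cmp ecx, 0  (cmp 4,0)
jne start: taken
edx=64<<1=128
ecx=4-2=2
cmp ecx, 0  (cmp 2,0)
jne start: taken
edx=128<<1=256
ecx=2-2=0
cmp ecx, 0  (cmp 0,0)
jne start: not taken
halt.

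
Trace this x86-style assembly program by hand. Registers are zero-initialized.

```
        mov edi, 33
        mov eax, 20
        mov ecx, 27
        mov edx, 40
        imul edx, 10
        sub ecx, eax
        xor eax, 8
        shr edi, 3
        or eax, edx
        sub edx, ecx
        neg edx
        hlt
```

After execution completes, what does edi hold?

edi=33
eax=20
ecx=27
edx=40
edx=40*10=400
ecx=27-20=7
eax=20^8=28
edi=33>>3=4
eax=28|400=412
edx=400-7=393
edx=-(393)=-393
halt.

4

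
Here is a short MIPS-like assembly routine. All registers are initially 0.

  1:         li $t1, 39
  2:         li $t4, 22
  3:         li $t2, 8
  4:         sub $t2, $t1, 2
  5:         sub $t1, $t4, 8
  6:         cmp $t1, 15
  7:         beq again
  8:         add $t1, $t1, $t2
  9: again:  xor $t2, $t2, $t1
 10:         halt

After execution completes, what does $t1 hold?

51

li $t1, 39 → $t1=39
li $t4, 22 → $t4=22
li $t2, 8 → $t2=8
sub $t2, $t1, 2 → $t2=39-2=37
sub $t1, $t4, 8 → $t1=22-8=14
cmp $t1, 15  (cmp 14,15)
beq again: not taken
add $t1, $t1, $t2 → $t1=14+37=51
xor $t2, $t2, $t1 → $t2=37^51=22
halt.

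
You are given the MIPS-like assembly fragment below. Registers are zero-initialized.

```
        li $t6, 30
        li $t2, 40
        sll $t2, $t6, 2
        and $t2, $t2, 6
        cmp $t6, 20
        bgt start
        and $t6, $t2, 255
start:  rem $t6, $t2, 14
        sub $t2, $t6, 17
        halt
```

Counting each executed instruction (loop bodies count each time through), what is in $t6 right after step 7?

0

after li $t6, 30: $t6=30
after li $t2, 40: $t2=40
after sll $t2, $t6, 2: $t2=30<<2=120
after and $t2, $t2, 6: $t2=120&6=0
cmp $t6, 20  (cmp 30,20)
bgt start: taken
after rem $t6, $t2, 14: $t6=0%14=0
After step 7: $t6 = 0.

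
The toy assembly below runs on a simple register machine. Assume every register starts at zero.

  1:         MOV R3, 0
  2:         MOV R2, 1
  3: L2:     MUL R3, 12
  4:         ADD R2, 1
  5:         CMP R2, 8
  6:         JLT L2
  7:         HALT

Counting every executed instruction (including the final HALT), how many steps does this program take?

31

MOV R3, 0 → R3=0
MOV R2, 1 → R2=1
MUL R3, 12 → R3=0*12=0
ADD R2, 1 → R2=1+1=2
CMP R2, 8  (cmp 2,8)
JLT L2: taken
MUL R3, 12 → R3=0*12=0
ADD R2, 1 → R2=2+1=3
CMP R2, 8  (cmp 3,8)
JLT L2: taken
MUL R3, 12 → R3=0*12=0
ADD R2, 1 → R2=3+1=4
CMP R2, 8  (cmp 4,8)
JLT L2: taken
MUL R3, 12 → R3=0*12=0
ADD R2, 1 → R2=4+1=5
CMP R2, 8  (cmp 5,8)
JLT L2: taken
MUL R3, 12 → R3=0*12=0
ADD R2, 1 → R2=5+1=6
CMP R2, 8  (cmp 6,8)
JLT L2: taken
MUL R3, 12 → R3=0*12=0
ADD R2, 1 → R2=6+1=7
CMP R2, 8  (cmp 7,8)
JLT L2: taken
MUL R3, 12 → R3=0*12=0
ADD R2, 1 → R2=7+1=8
CMP R2, 8  (cmp 8,8)
JLT L2: not taken
halt.
Total executed instructions: 31.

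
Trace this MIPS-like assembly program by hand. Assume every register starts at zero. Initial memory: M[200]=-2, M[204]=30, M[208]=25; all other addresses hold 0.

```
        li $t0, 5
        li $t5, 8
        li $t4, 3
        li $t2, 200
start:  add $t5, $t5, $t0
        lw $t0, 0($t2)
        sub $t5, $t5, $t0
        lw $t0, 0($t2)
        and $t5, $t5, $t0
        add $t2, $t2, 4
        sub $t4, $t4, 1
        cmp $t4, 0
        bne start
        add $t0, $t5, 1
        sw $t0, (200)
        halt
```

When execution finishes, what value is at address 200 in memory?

18

after li $t0, 5: $t0=5
after li $t5, 8: $t5=8
after li $t4, 3: $t4=3
after li $t2, 200: $t2=200
after add $t5, $t5, $t0: $t5=8+5=13
after lw $t0, 0($t2): $t0=M[200]=-2
after sub $t5, $t5, $t0: $t5=13-(-2)=15
after lw $t0, 0($t2): $t0=M[200]=-2
after and $t5, $t5, $t0: $t5=15&(-2)=14
after add $t2, $t2, 4: $t2=200+4=204
after sub $t4, $t4, 1: $t4=3-1=2
cmp $t4, 0  (cmp 2,0)
bne start: taken
after add $t5, $t5, $t0: $t5=14+(-2)=12
after lw $t0, 0($t2): $t0=M[204]=30
after sub $t5, $t5, $t0: $t5=12-30=-18
after lw $t0, 0($t2): $t0=M[204]=30
after and $t5, $t5, $t0: $t5=(-18)&30=14
after add $t2, $t2, 4: $t2=204+4=208
after sub $t4, $t4, 1: $t4=2-1=1
cmp $t4, 0  (cmp 1,0)
bne start: taken
after add $t5, $t5, $t0: $t5=14+30=44
after lw $t0, 0($t2): $t0=M[208]=25
after sub $t5, $t5, $t0: $t5=44-25=19
after lw $t0, 0($t2): $t0=M[208]=25
after and $t5, $t5, $t0: $t5=19&25=17
after add $t2, $t2, 4: $t2=208+4=212
after sub $t4, $t4, 1: $t4=1-1=0
cmp $t4, 0  (cmp 0,0)
bne start: not taken
after add $t0, $t5, 1: $t0=17+1=18
sw $t0, (200) → M[200]=18
halt.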